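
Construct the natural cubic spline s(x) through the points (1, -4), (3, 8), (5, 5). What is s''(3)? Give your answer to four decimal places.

-5.6250

Write m_i for s''(x_i). With h_i = 2, 2 and divided differences Δ_i = 6, -3/2, the continuity of s' gives the tridiagonal system
  2·m_0 + 8·m_1 + 2·m_2 = 6(Δ_1 - Δ_0) = -45
Natural end conditions: m_0 = m_2 = 0.
Forward elimination and back-substitution give m_0 = 0, m_1 = -45/8, m_2 = 0.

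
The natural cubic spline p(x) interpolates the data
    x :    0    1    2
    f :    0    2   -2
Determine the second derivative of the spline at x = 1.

Write σ_i for p''(x_i). With h_i = 1, 1 and divided differences Δ_i = 2, -4, the continuity of p' gives the tridiagonal system
  1·σ_0 + 4·σ_1 + 1·σ_2 = 6(Δ_1 - Δ_0) = -36
Natural end conditions: σ_0 = σ_2 = 0.
Solving the tridiagonal system: σ_0 = 0, σ_1 = -9, σ_2 = 0.

-9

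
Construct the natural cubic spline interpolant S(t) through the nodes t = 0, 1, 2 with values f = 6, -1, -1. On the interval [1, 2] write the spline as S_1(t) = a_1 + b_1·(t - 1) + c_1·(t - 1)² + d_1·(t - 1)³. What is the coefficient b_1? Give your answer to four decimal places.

With m_i denoting the second derivative at x_i, h_i = 1, 1, and Δ_i = (y_(i+1) − y_i)/h_i = -7, 0:
  1·m_0 + 4·m_1 + 1·m_2 = 6(Δ_1 - Δ_0) = 42
Natural end conditions: m_0 = m_2 = 0.
Forward elimination and back-substitution give m_0 = 0, m_1 = 21/2, m_2 = 0.
On [1, 2], with S_1(t) = a_1 + b_1·(t - 1) + c_1·(t - 1)² + d_1·(t - 1)³: c_1 = m_1/2 = 21/4, d_1 = (m_2 - m_1)/(6h_1) = -7/4, b_1 = Δ_1 - h_1(2m_1 + m_2)/6 = -7/2.

-3.5000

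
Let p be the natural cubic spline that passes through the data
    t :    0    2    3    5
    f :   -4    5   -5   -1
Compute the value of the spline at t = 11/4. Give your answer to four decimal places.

-2.6480

Write σ_i for p''(x_i). With h_i = 2, 1, 2 and divided differences Δ_i = 9/2, -10, 2, the continuity of p' gives the tridiagonal system
  2·σ_0 + 6·σ_1 + 1·σ_2 = 6(Δ_1 - Δ_0) = -87
  1·σ_1 + 6·σ_2 + 2·σ_3 = 6(Δ_2 - Δ_1) = 72
Natural end conditions: σ_0 = σ_3 = 0.
Solving: σ_0 = 0, σ_1 = -594/35, σ_2 = 519/35, σ_3 = 0.
On [2, 3], p(t) = 5 - 477/70·(t - 2) - 297/35·(t - 2)² + 53/10·(t - 2)³.
With (t - 2) = 3/4: p(11/4) = -11863/4480.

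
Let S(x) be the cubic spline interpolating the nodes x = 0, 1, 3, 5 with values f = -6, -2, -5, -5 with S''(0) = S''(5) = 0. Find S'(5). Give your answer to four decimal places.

Put m_i = S'' at the i-th knot. Here h = (1, 2, 2) and Δ = (4, -3/2, 0), so the interior equations h_(i-1)·m_(i-1) + 2(h_(i-1)+h_i)·m_i + h_i·m_(i+1) = 6(Δ_i − Δ_(i-1)) read
  1·m_0 + 6·m_1 + 2·m_2 = 6(Δ_1 - Δ_0) = -33
  2·m_1 + 8·m_2 + 2·m_3 = 6(Δ_2 - Δ_1) = 9
Natural end conditions: m_0 = m_3 = 0.
Hence m_0 = 0, m_1 = -141/22, m_2 = 30/11, m_3 = 0.
On [3, 5], S'(x) = b_2 + 2c_2·(x - 3) + 3d_2·(x - 3)² with b_2 = Δ_2 - h_2(2m_2 + m_3)/6 = -20/11, c_2 = m_2/2 = 15/11, d_2 = (m_3 - m_2)/(6h_2) = -5/22. So S'(5) = 10/11.

0.9091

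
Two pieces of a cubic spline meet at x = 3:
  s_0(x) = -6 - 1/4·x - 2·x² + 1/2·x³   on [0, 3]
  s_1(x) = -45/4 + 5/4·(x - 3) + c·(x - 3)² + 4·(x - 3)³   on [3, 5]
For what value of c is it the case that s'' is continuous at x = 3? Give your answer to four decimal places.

2.5000

s_0''(x) = -4 + 3·x, so s_0''(3) = 5. On the right, s_1''(3) = 2c, so c = 5/2.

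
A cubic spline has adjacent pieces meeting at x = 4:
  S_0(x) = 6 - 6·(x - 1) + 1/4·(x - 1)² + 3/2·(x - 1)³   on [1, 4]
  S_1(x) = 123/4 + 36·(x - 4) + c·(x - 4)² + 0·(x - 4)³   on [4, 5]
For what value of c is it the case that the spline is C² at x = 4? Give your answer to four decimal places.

13.7500

S_0''(x) = 1/2 + 9·(x - 1), so S_0''(4) = 55/2. On the right, S_1''(4) = 2c, so c = 55/4.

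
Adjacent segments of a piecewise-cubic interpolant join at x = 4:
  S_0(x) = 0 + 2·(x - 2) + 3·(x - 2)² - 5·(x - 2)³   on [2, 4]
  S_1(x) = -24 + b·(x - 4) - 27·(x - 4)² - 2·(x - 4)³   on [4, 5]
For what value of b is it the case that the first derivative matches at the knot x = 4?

-46

S_0'(x) = 2 + 6·(x - 2) - 15·(x - 2)², so S_0'(4) = -46. On the right, S_1'(4) = b, so b = -46.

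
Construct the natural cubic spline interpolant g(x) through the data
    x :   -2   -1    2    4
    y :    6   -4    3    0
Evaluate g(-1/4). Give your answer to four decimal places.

-5.8478

Let m_i = g''(x_i). Step sizes h_i = 1, 3, 2; slopes of the chords Δ_i = (y_(i+1) - y_i)/h_i = -10, 7/3, -3/2.
  1·m_0 + 8·m_1 + 3·m_2 = 6(Δ_1 - Δ_0) = 74
  3·m_1 + 10·m_2 + 2·m_3 = 6(Δ_2 - Δ_1) = -23
Natural end conditions: m_0 = m_3 = 0.
Hence m_0 = 0, m_1 = 809/71, m_2 = -406/71, m_3 = 0.
On [-1, 2], g(x) = -4 - 1321/213·(x + 1) + 809/142·(x + 1)² - 135/142·(x + 1)³.
With (x + 1) = 3/4: g(-1/4) = -53145/9088.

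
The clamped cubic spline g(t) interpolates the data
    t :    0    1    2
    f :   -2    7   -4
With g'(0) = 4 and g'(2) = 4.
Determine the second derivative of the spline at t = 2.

75

Let σ_i = g''(x_i). Step sizes h_i = 1, 1; slopes of the chords Δ_i = (y_(i+1) - y_i)/h_i = 9, -11.
  1·σ_0 + 4·σ_1 + 1·σ_2 = 6(Δ_1 - Δ_0) = -120
Clamped end conditions give two more equations: 2h_0·σ_0 + h_0·σ_1 = 6(Δ_0 - g'(0)) = 30 and h_1·σ_1 + 2h_1·σ_2 = 6(g'(2) - Δ_1) = 90.
Solving the tridiagonal system: σ_0 = 45, σ_1 = -60, σ_2 = 75.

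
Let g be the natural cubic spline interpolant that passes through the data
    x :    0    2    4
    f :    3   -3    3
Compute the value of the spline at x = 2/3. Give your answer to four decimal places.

Put M_i = g'' at the i-th knot. Here h = (2, 2) and Δ = (-3, 3), so the interior equations h_(i-1)·M_(i-1) + 2(h_(i-1)+h_i)·M_i + h_i·M_(i+1) = 6(Δ_i − Δ_(i-1)) read
  2·M_0 + 8·M_1 + 2·M_2 = 6(Δ_1 - Δ_0) = 36
Natural end conditions: M_0 = M_2 = 0.
Hence M_0 = 0, M_1 = 9/2, M_2 = 0.
On [0, 2], g(x) = 3 - 9/2·x + 0·x² + 3/8·x³.
With x = 2/3: g(2/3) = 1/9.

0.1111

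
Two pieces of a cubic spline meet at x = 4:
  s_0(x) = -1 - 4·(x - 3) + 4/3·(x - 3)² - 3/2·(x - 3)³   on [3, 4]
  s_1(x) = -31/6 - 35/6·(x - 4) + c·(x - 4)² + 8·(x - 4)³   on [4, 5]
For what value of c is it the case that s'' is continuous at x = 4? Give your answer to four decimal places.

s_0''(x) = 8/3 - 9·(x - 3), so s_0''(4) = -19/3. On the right, s_1''(4) = 2c, so c = -19/6.

-3.1667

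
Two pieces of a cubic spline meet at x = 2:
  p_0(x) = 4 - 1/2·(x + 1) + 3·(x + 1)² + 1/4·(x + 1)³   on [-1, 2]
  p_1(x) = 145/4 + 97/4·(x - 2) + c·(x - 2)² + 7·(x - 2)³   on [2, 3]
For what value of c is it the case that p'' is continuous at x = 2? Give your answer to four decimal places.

p_0''(x) = 6 + 3/2·(x + 1), so p_0''(2) = 21/2. On the right, p_1''(2) = 2c, so c = 21/4.

5.2500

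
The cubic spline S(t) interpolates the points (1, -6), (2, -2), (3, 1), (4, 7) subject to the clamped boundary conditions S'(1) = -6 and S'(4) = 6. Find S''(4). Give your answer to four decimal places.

With m_i denoting the second derivative at x_i, h_i = 1, 1, 1, and Δ_i = (y_(i+1) − y_i)/h_i = 4, 3, 6:
  1·m_0 + 4·m_1 + 1·m_2 = 6(Δ_1 - Δ_0) = -6
  1·m_1 + 4·m_2 + 1·m_3 = 6(Δ_2 - Δ_1) = 18
Clamped end conditions give two more equations: 2h_0·m_0 + h_0·m_1 = 6(Δ_0 - S'(1)) = 60 and h_2·m_2 + 2h_2·m_3 = 6(S'(4) - Δ_2) = 0.
Solving the tridiagonal system: m_0 = 182/5, m_1 = -64/5, m_2 = 44/5, m_3 = -22/5.

-4.4000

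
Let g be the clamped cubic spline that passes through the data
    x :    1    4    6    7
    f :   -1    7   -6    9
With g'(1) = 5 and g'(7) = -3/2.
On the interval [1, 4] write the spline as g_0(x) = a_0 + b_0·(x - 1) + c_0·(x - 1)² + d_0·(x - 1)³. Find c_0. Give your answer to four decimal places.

2.4649

Put M_i = g'' at the i-th knot. Here h = (3, 2, 1) and Δ = (8/3, -13/2, 15), so the interior equations h_(i-1)·M_(i-1) + 2(h_(i-1)+h_i)·M_i + h_i·M_(i+1) = 6(Δ_i − Δ_(i-1)) read
  3·M_0 + 10·M_1 + 2·M_2 = 6(Δ_1 - Δ_0) = -55
  2·M_1 + 6·M_2 + 1·M_3 = 6(Δ_2 - Δ_1) = 129
Clamped end conditions give two more equations: 2h_0·M_0 + h_0·M_1 = 6(Δ_0 - g'(1)) = -14 and h_2·M_2 + 2h_2·M_3 = 6(g'(7) - Δ_2) = -99.
Solving the tridiagonal system: M_0 = 281/57, M_1 = -276/19, M_2 = 717/19, M_3 = -1299/19.
On [1, 4], with g_0(x) = a_0 + b_0·(x - 1) + c_0·(x - 1)² + d_0·(x - 1)³: c_0 = M_0/2 = 281/114, d_0 = (M_1 - M_0)/(6h_0) = -1109/1026, b_0 = Δ_0 - h_0(2M_0 + M_1)/6 = 5.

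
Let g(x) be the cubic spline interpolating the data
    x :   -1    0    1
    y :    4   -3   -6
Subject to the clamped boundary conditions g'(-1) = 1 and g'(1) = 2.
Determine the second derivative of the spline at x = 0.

Let σ_i = g''(x_i). Step sizes h_i = 1, 1; slopes of the chords Δ_i = (y_(i+1) - y_i)/h_i = -7, -3.
  1·σ_0 + 4·σ_1 + 1·σ_2 = 6(Δ_1 - Δ_0) = 24
Clamped end conditions give two more equations: 2h_0·σ_0 + h_0·σ_1 = 6(Δ_0 - g'(-1)) = -48 and h_1·σ_1 + 2h_1·σ_2 = 6(g'(1) - Δ_1) = 30.
Forward elimination and back-substitution give σ_0 = -59/2, σ_1 = 11, σ_2 = 19/2.

11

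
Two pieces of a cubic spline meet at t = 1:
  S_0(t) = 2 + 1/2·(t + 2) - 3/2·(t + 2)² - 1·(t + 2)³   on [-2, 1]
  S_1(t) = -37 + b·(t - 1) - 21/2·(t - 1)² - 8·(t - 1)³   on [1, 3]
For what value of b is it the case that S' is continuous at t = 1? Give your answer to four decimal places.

-35.5000

S_0'(t) = 1/2 - 3·(t + 2) - 3·(t + 2)², so S_0'(1) = -71/2. On the right, S_1'(1) = b, so b = -71/2.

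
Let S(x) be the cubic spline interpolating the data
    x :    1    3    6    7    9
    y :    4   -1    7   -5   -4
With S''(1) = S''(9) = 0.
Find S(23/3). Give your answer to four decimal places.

-8.4048

Put M_i = S'' at the i-th knot. Here h = (2, 3, 1, 2) and Δ = (-5/2, 8/3, -12, 1/2), so the interior equations h_(i-1)·M_(i-1) + 2(h_(i-1)+h_i)·M_i + h_i·M_(i+1) = 6(Δ_i − Δ_(i-1)) read
  2·M_0 + 10·M_1 + 3·M_2 = 6(Δ_1 - Δ_0) = 31
  3·M_1 + 8·M_2 + 1·M_3 = 6(Δ_2 - Δ_1) = -88
  1·M_2 + 6·M_3 + 2·M_4 = 6(Δ_3 - Δ_2) = 75
Natural end conditions: M_0 = M_4 = 0.
Solving the tridiagonal system: M_0 = 0, M_1 = 1633/208, M_2 = -1647/104, M_3 = 3149/208, M_4 = 0.
On [7, 9], S(x) = -5 - 2993/312·(x - 7) + 3149/416·(x - 7)² - 3149/2496·(x - 7)³.
With (x - 7) = 2/3: S(23/3) = -35401/4212.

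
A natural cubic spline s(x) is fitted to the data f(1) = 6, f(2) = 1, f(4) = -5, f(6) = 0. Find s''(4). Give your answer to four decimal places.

3.9545

Write M_i for s''(x_i). With h_i = 1, 2, 2 and divided differences Δ_i = -5, -3, 5/2, the continuity of s' gives the tridiagonal system
  1·M_0 + 6·M_1 + 2·M_2 = 6(Δ_1 - Δ_0) = 12
  2·M_1 + 8·M_2 + 2·M_3 = 6(Δ_2 - Δ_1) = 33
Natural end conditions: M_0 = M_3 = 0.
Solving the tridiagonal system: M_0 = 0, M_1 = 15/22, M_2 = 87/22, M_3 = 0.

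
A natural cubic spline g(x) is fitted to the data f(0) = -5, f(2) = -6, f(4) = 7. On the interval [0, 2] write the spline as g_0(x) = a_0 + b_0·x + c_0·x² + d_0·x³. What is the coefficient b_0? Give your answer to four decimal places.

With M_i denoting the second derivative at x_i, h_i = 2, 2, and Δ_i = (y_(i+1) − y_i)/h_i = -1/2, 13/2:
  2·M_0 + 8·M_1 + 2·M_2 = 6(Δ_1 - Δ_0) = 42
Natural end conditions: M_0 = M_2 = 0.
Solving the tridiagonal system: M_0 = 0, M_1 = 21/4, M_2 = 0.
On [0, 2], with g_0(x) = a_0 + b_0·x + c_0·x² + d_0·x³: c_0 = M_0/2 = 0, d_0 = (M_1 - M_0)/(6h_0) = 7/16, b_0 = Δ_0 - h_0(2M_0 + M_1)/6 = -9/4.

-2.2500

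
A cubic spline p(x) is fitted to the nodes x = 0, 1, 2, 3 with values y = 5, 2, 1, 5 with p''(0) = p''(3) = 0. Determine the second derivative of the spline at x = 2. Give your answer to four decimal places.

7.2000

Write m_i for p''(x_i). With h_i = 1, 1, 1 and divided differences Δ_i = -3, -1, 4, the continuity of p' gives the tridiagonal system
  1·m_0 + 4·m_1 + 1·m_2 = 6(Δ_1 - Δ_0) = 12
  1·m_1 + 4·m_2 + 1·m_3 = 6(Δ_2 - Δ_1) = 30
Natural end conditions: m_0 = m_3 = 0.
Solving: m_0 = 0, m_1 = 6/5, m_2 = 36/5, m_3 = 0.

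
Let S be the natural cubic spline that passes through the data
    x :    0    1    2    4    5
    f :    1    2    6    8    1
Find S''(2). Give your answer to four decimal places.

Put M_i = S'' at the i-th knot. Here h = (1, 1, 2, 1) and Δ = (1, 4, 1, -7), so the interior equations h_(i-1)·M_(i-1) + 2(h_(i-1)+h_i)·M_i + h_i·M_(i+1) = 6(Δ_i − Δ_(i-1)) read
  1·M_0 + 4·M_1 + 1·M_2 = 6(Δ_1 - Δ_0) = 18
  1·M_1 + 6·M_2 + 2·M_3 = 6(Δ_2 - Δ_1) = -18
  2·M_2 + 6·M_3 + 1·M_4 = 6(Δ_3 - Δ_2) = -48
Natural end conditions: M_0 = M_4 = 0.
Solving: M_0 = 0, M_1 = 294/61, M_2 = -78/61, M_3 = -462/61, M_4 = 0.

-1.2787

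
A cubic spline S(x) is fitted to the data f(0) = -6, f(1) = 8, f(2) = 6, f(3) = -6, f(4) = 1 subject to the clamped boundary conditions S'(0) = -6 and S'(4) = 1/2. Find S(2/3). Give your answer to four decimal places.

Write M_i for S''(x_i). With h_i = 1, 1, 1, 1 and divided differences Δ_i = 14, -2, -12, 7, the continuity of S' gives the tridiagonal system
  1·M_0 + 4·M_1 + 1·M_2 = 6(Δ_1 - Δ_0) = -96
  1·M_1 + 4·M_2 + 1·M_3 = 6(Δ_2 - Δ_1) = -60
  1·M_2 + 4·M_3 + 1·M_4 = 6(Δ_3 - Δ_2) = 114
Clamped end conditions give two more equations: 2h_0·M_0 + h_0·M_1 = 6(Δ_0 - S'(0)) = 120 and h_3·M_3 + 2h_3·M_4 = 6(S'(4) - Δ_3) = -39.
Solving: M_0 = 4483/56, M_1 = -1123/28, M_2 = -125/8, M_3 = 1193/28, M_4 = -2285/56.
On [0, 1], S(x) = -6 - 6·x + 4483/112·x² - 2243/112·x³.
With x = 2/3: S(2/3) = 1403/756.

1.8558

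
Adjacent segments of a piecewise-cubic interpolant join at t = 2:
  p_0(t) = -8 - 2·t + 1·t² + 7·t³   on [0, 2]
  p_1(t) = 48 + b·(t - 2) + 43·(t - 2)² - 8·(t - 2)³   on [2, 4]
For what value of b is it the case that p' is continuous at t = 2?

86

p_0'(t) = -2 + 2·t + 21·t², so p_0'(2) = 86. On the right, p_1'(2) = b, so b = 86.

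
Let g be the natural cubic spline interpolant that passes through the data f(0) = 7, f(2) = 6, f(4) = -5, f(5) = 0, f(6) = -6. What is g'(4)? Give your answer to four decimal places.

2.9167

With σ_i denoting the second derivative at x_i, h_i = 2, 2, 1, 1, and Δ_i = (y_(i+1) − y_i)/h_i = -1/2, -11/2, 5, -6:
  2·σ_0 + 8·σ_1 + 2·σ_2 = 6(Δ_1 - Δ_0) = -30
  2·σ_1 + 6·σ_2 + 1·σ_3 = 6(Δ_2 - Δ_1) = 63
  1·σ_2 + 4·σ_3 + 1·σ_4 = 6(Δ_3 - Δ_2) = -66
Natural end conditions: σ_0 = σ_4 = 0.
Forward elimination and back-substitution give σ_0 = 0, σ_1 = -221/28, σ_2 = 116/7, σ_3 = -289/14, σ_4 = 0.
On [4, 5], g'(t) = b_2 + 2c_2·(t - 4) + 3d_2·(t - 4)² with b_2 = Δ_2 - h_2(2σ_2 + σ_3)/6 = 35/12, c_2 = σ_2/2 = 58/7, d_2 = (σ_3 - σ_2)/(6h_2) = -521/84. So g'(4) = 35/12.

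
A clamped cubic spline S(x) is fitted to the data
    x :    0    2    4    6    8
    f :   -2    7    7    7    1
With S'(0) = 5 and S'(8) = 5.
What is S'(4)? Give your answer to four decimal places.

0.3929

With M_i denoting the second derivative at x_i, h_i = 2, 2, 2, 2, and Δ_i = (y_(i+1) − y_i)/h_i = 9/2, 0, 0, -3:
  2·M_0 + 8·M_1 + 2·M_2 = 6(Δ_1 - Δ_0) = -27
  2·M_1 + 8·M_2 + 2·M_3 = 6(Δ_2 - Δ_1) = 0
  2·M_2 + 8·M_3 + 2·M_4 = 6(Δ_3 - Δ_2) = -18
Clamped end conditions give two more equations: 2h_0·M_0 + h_0·M_1 = 6(Δ_0 - S'(0)) = -3 and h_3·M_3 + 2h_3·M_4 = 6(S'(8) - Δ_3) = 48.
Hence M_0 = 165/112, M_1 = -249/56, M_2 = 45/16, M_3 = -381/56, M_4 = 1725/112.
On [4, 6], S'(x) = b_2 + 2c_2·(x - 4) + 3d_2·(x - 4)² with b_2 = Δ_2 - h_2(2M_2 + M_3)/6 = 11/28, c_2 = M_2/2 = 45/32, d_2 = (M_3 - M_2)/(6h_2) = -359/448. So S'(4) = 11/28.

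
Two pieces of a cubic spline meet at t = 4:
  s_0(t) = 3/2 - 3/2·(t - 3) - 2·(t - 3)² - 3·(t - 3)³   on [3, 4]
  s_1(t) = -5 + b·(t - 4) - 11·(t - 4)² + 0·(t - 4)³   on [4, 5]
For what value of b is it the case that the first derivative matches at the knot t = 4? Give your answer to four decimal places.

s_0'(t) = -3/2 - 4·(t - 3) - 9·(t - 3)², so s_0'(4) = -29/2. On the right, s_1'(4) = b, so b = -29/2.

-14.5000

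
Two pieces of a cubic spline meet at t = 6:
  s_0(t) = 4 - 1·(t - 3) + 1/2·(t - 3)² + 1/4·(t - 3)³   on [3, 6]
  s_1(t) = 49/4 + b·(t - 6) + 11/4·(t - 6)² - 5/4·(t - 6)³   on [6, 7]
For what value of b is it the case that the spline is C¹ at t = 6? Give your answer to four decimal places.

s_0'(t) = -1 + 1·(t - 3) + 3/4·(t - 3)², so s_0'(6) = 35/4. On the right, s_1'(6) = b, so b = 35/4.

8.7500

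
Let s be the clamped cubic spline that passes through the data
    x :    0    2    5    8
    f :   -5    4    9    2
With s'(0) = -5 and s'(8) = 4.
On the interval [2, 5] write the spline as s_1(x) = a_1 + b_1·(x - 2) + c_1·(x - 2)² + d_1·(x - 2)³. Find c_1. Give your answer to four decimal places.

Let M_i = s''(x_i). Step sizes h_i = 2, 3, 3; slopes of the chords Δ_i = (y_(i+1) - y_i)/h_i = 9/2, 5/3, -7/3.
  2·M_0 + 10·M_1 + 3·M_2 = 6(Δ_1 - Δ_0) = -17
  3·M_1 + 12·M_2 + 3·M_3 = 6(Δ_2 - Δ_1) = -24
Clamped end conditions give two more equations: 2h_0·M_0 + h_0·M_1 = 6(Δ_0 - s'(0)) = 57 and h_2·M_2 + 2h_2·M_3 = 6(s'(8) - Δ_2) = 38.
Solving the tridiagonal system: M_0 = 619/38, M_1 = -155/38, M_2 = -167/57, M_3 = 889/114.
On [2, 5], with s_1(x) = a_1 + b_1·(x - 2) + c_1·(x - 2)² + d_1·(x - 2)³: c_1 = M_1/2 = -155/76, d_1 = (M_2 - M_1)/(6h_1) = 131/2052, b_1 = Δ_1 - h_1(2M_1 + M_2)/6 = 137/19.

-2.0395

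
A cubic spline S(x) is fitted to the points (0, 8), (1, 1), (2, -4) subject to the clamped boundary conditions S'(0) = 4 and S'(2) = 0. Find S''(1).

With M_i denoting the second derivative at x_i, h_i = 1, 1, and Δ_i = (y_(i+1) − y_i)/h_i = -7, -5:
  1·M_0 + 4·M_1 + 1·M_2 = 6(Δ_1 - Δ_0) = 12
Clamped end conditions give two more equations: 2h_0·M_0 + h_0·M_1 = 6(Δ_0 - S'(0)) = -66 and h_1·M_1 + 2h_1·M_2 = 6(S'(2) - Δ_1) = 30.
Solving the tridiagonal system: M_0 = -38, M_1 = 10, M_2 = 10.

10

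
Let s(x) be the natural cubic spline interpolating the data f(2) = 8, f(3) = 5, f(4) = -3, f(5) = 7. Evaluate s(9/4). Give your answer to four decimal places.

With M_i denoting the second derivative at x_i, h_i = 1, 1, 1, and Δ_i = (y_(i+1) − y_i)/h_i = -3, -8, 10:
  1·M_0 + 4·M_1 + 1·M_2 = 6(Δ_1 - Δ_0) = -30
  1·M_1 + 4·M_2 + 1·M_3 = 6(Δ_2 - Δ_1) = 108
Natural end conditions: M_0 = M_3 = 0.
Hence M_0 = 0, M_1 = -76/5, M_2 = 154/5, M_3 = 0.
On [2, 3], s(x) = 8 - 7/15·(x - 2) + 0·(x - 2)² - 38/15·(x - 2)³.
With (x - 2) = 1/4: s(9/4) = 251/32.

7.8438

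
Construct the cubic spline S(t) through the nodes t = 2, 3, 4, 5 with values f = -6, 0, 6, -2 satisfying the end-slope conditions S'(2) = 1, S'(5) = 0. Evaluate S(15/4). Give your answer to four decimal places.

Write m_i for S''(x_i). With h_i = 1, 1, 1 and divided differences Δ_i = 6, 6, -8, the continuity of S' gives the tridiagonal system
  1·m_0 + 4·m_1 + 1·m_2 = 6(Δ_1 - Δ_0) = 0
  1·m_1 + 4·m_2 + 1·m_3 = 6(Δ_2 - Δ_1) = -84
Clamped end conditions give two more equations: 2h_0·m_0 + h_0·m_1 = 6(Δ_0 - S'(2)) = 30 and h_2·m_2 + 2h_2·m_3 = 6(S'(5) - Δ_2) = 48.
Hence m_0 = 188/15, m_1 = 74/15, m_2 = -484/15, m_3 = 602/15.
On [3, 4], S(t) = 0 + 146/15·(t - 3) + 37/15·(t - 3)² - 31/5·(t - 3)³.
With (t - 3) = 3/4: S(15/4) = 1943/320.

6.0719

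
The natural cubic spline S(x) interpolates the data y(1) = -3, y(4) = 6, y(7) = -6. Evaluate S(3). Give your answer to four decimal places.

Let σ_i = S''(x_i). Step sizes h_i = 3, 3; slopes of the chords Δ_i = (y_(i+1) - y_i)/h_i = 3, -4.
  3·σ_0 + 12·σ_1 + 3·σ_2 = 6(Δ_1 - Δ_0) = -42
Natural end conditions: σ_0 = σ_2 = 0.
Solving the tridiagonal system: σ_0 = 0, σ_1 = -7/2, σ_2 = 0.
On [1, 4], S(x) = -3 + 19/4·(x - 1) + 0·(x - 1)² - 7/36·(x - 1)³.
With (x - 1) = 2: S(3) = 89/18.

4.9444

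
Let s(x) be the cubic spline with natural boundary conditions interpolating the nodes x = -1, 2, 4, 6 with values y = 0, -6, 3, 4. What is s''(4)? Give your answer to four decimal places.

-4.1842

With σ_i denoting the second derivative at x_i, h_i = 3, 2, 2, and Δ_i = (y_(i+1) − y_i)/h_i = -2, 9/2, 1/2:
  3·σ_0 + 10·σ_1 + 2·σ_2 = 6(Δ_1 - Δ_0) = 39
  2·σ_1 + 8·σ_2 + 2·σ_3 = 6(Δ_2 - Δ_1) = -24
Natural end conditions: σ_0 = σ_3 = 0.
Solving the tridiagonal system: σ_0 = 0, σ_1 = 90/19, σ_2 = -159/38, σ_3 = 0.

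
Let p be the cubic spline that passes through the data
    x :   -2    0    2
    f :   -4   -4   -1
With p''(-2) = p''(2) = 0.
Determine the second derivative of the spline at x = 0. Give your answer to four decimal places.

Let M_i = p''(x_i). Step sizes h_i = 2, 2; slopes of the chords Δ_i = (y_(i+1) - y_i)/h_i = 0, 3/2.
  2·M_0 + 8·M_1 + 2·M_2 = 6(Δ_1 - Δ_0) = 9
Natural end conditions: M_0 = M_2 = 0.
Forward elimination and back-substitution give M_0 = 0, M_1 = 9/8, M_2 = 0.

1.1250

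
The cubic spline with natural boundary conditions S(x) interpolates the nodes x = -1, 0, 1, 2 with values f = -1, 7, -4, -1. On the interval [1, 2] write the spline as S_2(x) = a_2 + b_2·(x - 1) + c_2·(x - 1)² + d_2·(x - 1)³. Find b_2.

With M_i denoting the second derivative at x_i, h_i = 1, 1, 1, and Δ_i = (y_(i+1) − y_i)/h_i = 8, -11, 3:
  1·M_0 + 4·M_1 + 1·M_2 = 6(Δ_1 - Δ_0) = -114
  1·M_1 + 4·M_2 + 1·M_3 = 6(Δ_2 - Δ_1) = 84
Natural end conditions: M_0 = M_3 = 0.
Solving the tridiagonal system: M_0 = 0, M_1 = -36, M_2 = 30, M_3 = 0.
On [1, 2], with S_2(x) = a_2 + b_2·(x - 1) + c_2·(x - 1)² + d_2·(x - 1)³: c_2 = M_2/2 = 15, d_2 = (M_3 - M_2)/(6h_2) = -5, b_2 = Δ_2 - h_2(2M_2 + M_3)/6 = -7.

-7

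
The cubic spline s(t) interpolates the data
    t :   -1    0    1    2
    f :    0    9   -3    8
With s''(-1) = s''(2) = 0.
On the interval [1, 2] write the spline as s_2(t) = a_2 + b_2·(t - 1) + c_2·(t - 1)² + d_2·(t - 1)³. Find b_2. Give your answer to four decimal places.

Put m_i = s'' at the i-th knot. Here h = (1, 1, 1) and Δ = (9, -12, 11), so the interior equations h_(i-1)·m_(i-1) + 2(h_(i-1)+h_i)·m_i + h_i·m_(i+1) = 6(Δ_i − Δ_(i-1)) read
  1·m_0 + 4·m_1 + 1·m_2 = 6(Δ_1 - Δ_0) = -126
  1·m_1 + 4·m_2 + 1·m_3 = 6(Δ_2 - Δ_1) = 138
Natural end conditions: m_0 = m_3 = 0.
Solving the tridiagonal system: m_0 = 0, m_1 = -214/5, m_2 = 226/5, m_3 = 0.
On [1, 2], with s_2(t) = a_2 + b_2·(t - 1) + c_2·(t - 1)² + d_2·(t - 1)³: c_2 = m_2/2 = 113/5, d_2 = (m_3 - m_2)/(6h_2) = -113/15, b_2 = Δ_2 - h_2(2m_2 + m_3)/6 = -61/15.

-4.0667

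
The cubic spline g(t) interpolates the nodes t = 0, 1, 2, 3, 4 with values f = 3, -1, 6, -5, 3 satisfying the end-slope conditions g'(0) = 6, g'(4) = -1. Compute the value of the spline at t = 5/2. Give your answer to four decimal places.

0.2701

Let M_i = g''(x_i). Step sizes h_i = 1, 1, 1, 1; slopes of the chords Δ_i = (y_(i+1) - y_i)/h_i = -4, 7, -11, 8.
  1·M_0 + 4·M_1 + 1·M_2 = 6(Δ_1 - Δ_0) = 66
  1·M_1 + 4·M_2 + 1·M_3 = 6(Δ_2 - Δ_1) = -108
  1·M_2 + 4·M_3 + 1·M_4 = 6(Δ_3 - Δ_2) = 114
Clamped end conditions give two more equations: 2h_0·M_0 + h_0·M_1 = 6(Δ_0 - g'(0)) = -60 and h_3·M_3 + 2h_3·M_4 = 6(g'(4) - Δ_3) = -54.
Solving the tridiagonal system: M_0 = -1429/28, M_1 = 589/14, M_2 = -205/4, M_3 = 769/14, M_4 = -1525/28.
On [2, 3], g(t) = 6 - 43/14·(t - 2) - 205/8·(t - 2)² + 991/56·(t - 2)³.
With (t - 2) = 1/2: g(5/2) = 121/448.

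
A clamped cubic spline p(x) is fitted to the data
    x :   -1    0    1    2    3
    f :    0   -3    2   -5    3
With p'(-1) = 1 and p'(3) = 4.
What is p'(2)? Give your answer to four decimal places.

Put M_i = p'' at the i-th knot. Here h = (1, 1, 1, 1) and Δ = (-3, 5, -7, 8), so the interior equations h_(i-1)·M_(i-1) + 2(h_(i-1)+h_i)·M_i + h_i·M_(i+1) = 6(Δ_i − Δ_(i-1)) read
  1·M_0 + 4·M_1 + 1·M_2 = 6(Δ_1 - Δ_0) = 48
  1·M_1 + 4·M_2 + 1·M_3 = 6(Δ_2 - Δ_1) = -72
  1·M_2 + 4·M_3 + 1·M_4 = 6(Δ_3 - Δ_2) = 90
Clamped end conditions give two more equations: 2h_0·M_0 + h_0·M_1 = 6(Δ_0 - p'(-1)) = -24 and h_3·M_3 + 2h_3·M_4 = 6(p'(3) - Δ_3) = -24.
Hence M_0 = -51/2, M_1 = 27, M_2 = -69/2, M_3 = 39, M_4 = -63/2.
On [2, 3], p'(x) = b_3 + 2c_3·(x - 2) + 3d_3·(x - 2)² with b_3 = Δ_3 - h_3(2M_3 + M_4)/6 = 1/4, c_3 = M_3/2 = 39/2, d_3 = (M_4 - M_3)/(6h_3) = -47/4. So p'(2) = 1/4.

0.2500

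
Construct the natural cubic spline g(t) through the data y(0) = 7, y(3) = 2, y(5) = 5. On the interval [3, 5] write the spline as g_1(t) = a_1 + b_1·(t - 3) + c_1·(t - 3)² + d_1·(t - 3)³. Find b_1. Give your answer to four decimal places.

0.2333

Write M_i for g''(x_i). With h_i = 3, 2 and divided differences Δ_i = -5/3, 3/2, the continuity of g' gives the tridiagonal system
  3·M_0 + 10·M_1 + 2·M_2 = 6(Δ_1 - Δ_0) = 19
Natural end conditions: M_0 = M_2 = 0.
Forward elimination and back-substitution give M_0 = 0, M_1 = 19/10, M_2 = 0.
On [3, 5], with g_1(t) = a_1 + b_1·(t - 3) + c_1·(t - 3)² + d_1·(t - 3)³: c_1 = M_1/2 = 19/20, d_1 = (M_2 - M_1)/(6h_1) = -19/120, b_1 = Δ_1 - h_1(2M_1 + M_2)/6 = 7/30.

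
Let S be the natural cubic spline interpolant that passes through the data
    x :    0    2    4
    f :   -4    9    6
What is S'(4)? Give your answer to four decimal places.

-3.5000

Write M_i for S''(x_i). With h_i = 2, 2 and divided differences Δ_i = 13/2, -3/2, the continuity of S' gives the tridiagonal system
  2·M_0 + 8·M_1 + 2·M_2 = 6(Δ_1 - Δ_0) = -48
Natural end conditions: M_0 = M_2 = 0.
Solving: M_0 = 0, M_1 = -6, M_2 = 0.
On [2, 4], S'(x) = b_1 + 2c_1·(x - 2) + 3d_1·(x - 2)² with b_1 = Δ_1 - h_1(2M_1 + M_2)/6 = 5/2, c_1 = M_1/2 = -3, d_1 = (M_2 - M_1)/(6h_1) = 1/2. So S'(4) = -7/2.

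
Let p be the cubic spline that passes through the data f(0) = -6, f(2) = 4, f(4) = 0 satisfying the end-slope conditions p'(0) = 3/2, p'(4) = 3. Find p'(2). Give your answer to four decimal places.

With m_i denoting the second derivative at x_i, h_i = 2, 2, and Δ_i = (y_(i+1) − y_i)/h_i = 5, -2:
  2·m_0 + 8·m_1 + 2·m_2 = 6(Δ_1 - Δ_0) = -42
Clamped end conditions give two more equations: 2h_0·m_0 + h_0·m_1 = 6(Δ_0 - p'(0)) = 21 and h_1·m_1 + 2h_1·m_2 = 6(p'(4) - Δ_1) = 30.
Forward elimination and back-substitution give m_0 = 87/8, m_1 = -45/4, m_2 = 105/8.
On [2, 4], p'(t) = b_1 + 2c_1·(t - 2) + 3d_1·(t - 2)² with b_1 = Δ_1 - h_1(2m_1 + m_2)/6 = 9/8, c_1 = m_1/2 = -45/8, d_1 = (m_2 - m_1)/(6h_1) = 65/32. So p'(2) = 9/8.

1.1250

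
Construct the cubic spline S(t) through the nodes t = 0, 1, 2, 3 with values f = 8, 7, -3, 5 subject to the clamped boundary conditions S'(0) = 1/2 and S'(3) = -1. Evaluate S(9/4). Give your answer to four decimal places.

-1.5766

Write σ_i for S''(x_i). With h_i = 1, 1, 1 and divided differences Δ_i = -1, -10, 8, the continuity of S' gives the tridiagonal system
  1·σ_0 + 4·σ_1 + 1·σ_2 = 6(Δ_1 - Δ_0) = -54
  1·σ_1 + 4·σ_2 + 1·σ_3 = 6(Δ_2 - Δ_1) = 108
Clamped end conditions give two more equations: 2h_0·σ_0 + h_0·σ_1 = 6(Δ_0 - S'(0)) = -9 and h_2·σ_2 + 2h_2·σ_3 = 6(S'(3) - Δ_2) = -54.
Forward elimination and back-substitution give σ_0 = 46/5, σ_1 = -137/5, σ_2 = 232/5, σ_3 = -251/5.
On [2, 3], S(t) = -3 + 9/10·(t - 2) + 116/5·(t - 2)² - 161/10·(t - 2)³.
With (t - 2) = 1/4: S(9/4) = -1009/640.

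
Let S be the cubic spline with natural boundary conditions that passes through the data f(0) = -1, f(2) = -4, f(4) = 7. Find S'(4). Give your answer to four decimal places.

7.2500

Let σ_i = S''(x_i). Step sizes h_i = 2, 2; slopes of the chords Δ_i = (y_(i+1) - y_i)/h_i = -3/2, 11/2.
  2·σ_0 + 8·σ_1 + 2·σ_2 = 6(Δ_1 - Δ_0) = 42
Natural end conditions: σ_0 = σ_2 = 0.
Forward elimination and back-substitution give σ_0 = 0, σ_1 = 21/4, σ_2 = 0.
On [2, 4], S'(x) = b_1 + 2c_1·(x - 2) + 3d_1·(x - 2)² with b_1 = Δ_1 - h_1(2σ_1 + σ_2)/6 = 2, c_1 = σ_1/2 = 21/8, d_1 = (σ_2 - σ_1)/(6h_1) = -7/16. So S'(4) = 29/4.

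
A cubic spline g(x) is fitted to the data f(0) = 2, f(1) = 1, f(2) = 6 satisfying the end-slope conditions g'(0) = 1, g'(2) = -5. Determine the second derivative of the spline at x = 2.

Write σ_i for g''(x_i). With h_i = 1, 1 and divided differences Δ_i = -1, 5, the continuity of g' gives the tridiagonal system
  1·σ_0 + 4·σ_1 + 1·σ_2 = 6(Δ_1 - Δ_0) = 36
Clamped end conditions give two more equations: 2h_0·σ_0 + h_0·σ_1 = 6(Δ_0 - g'(0)) = -12 and h_1·σ_1 + 2h_1·σ_2 = 6(g'(2) - Δ_1) = -60.
Solving the tridiagonal system: σ_0 = -18, σ_1 = 24, σ_2 = -42.

-42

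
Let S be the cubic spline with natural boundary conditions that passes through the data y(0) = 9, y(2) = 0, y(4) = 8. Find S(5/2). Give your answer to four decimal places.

With M_i denoting the second derivative at x_i, h_i = 2, 2, and Δ_i = (y_(i+1) − y_i)/h_i = -9/2, 4:
  2·M_0 + 8·M_1 + 2·M_2 = 6(Δ_1 - Δ_0) = 51
Natural end conditions: M_0 = M_2 = 0.
Solving: M_0 = 0, M_1 = 51/8, M_2 = 0.
On [2, 4], S(x) = 0 - 1/4·(x - 2) + 51/16·(x - 2)² - 17/32·(x - 2)³.
With (x - 2) = 1/2: S(5/2) = 155/256.

0.6055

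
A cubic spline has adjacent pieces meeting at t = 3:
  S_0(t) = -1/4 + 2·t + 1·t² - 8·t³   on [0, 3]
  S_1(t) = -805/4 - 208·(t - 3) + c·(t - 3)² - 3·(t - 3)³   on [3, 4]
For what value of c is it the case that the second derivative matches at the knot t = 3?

S_0''(t) = 2 - 48·t, so S_0''(3) = -142. On the right, S_1''(3) = 2c, so c = -71.

-71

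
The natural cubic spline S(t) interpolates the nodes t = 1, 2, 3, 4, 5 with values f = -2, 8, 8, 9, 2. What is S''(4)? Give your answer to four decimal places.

-14.3571

Let M_i = S''(x_i). Step sizes h_i = 1, 1, 1, 1; slopes of the chords Δ_i = (y_(i+1) - y_i)/h_i = 10, 0, 1, -7.
  1·M_0 + 4·M_1 + 1·M_2 = 6(Δ_1 - Δ_0) = -60
  1·M_1 + 4·M_2 + 1·M_3 = 6(Δ_2 - Δ_1) = 6
  1·M_2 + 4·M_3 + 1·M_4 = 6(Δ_3 - Δ_2) = -48
Natural end conditions: M_0 = M_4 = 0.
Solving: M_0 = 0, M_1 = -243/14, M_2 = 66/7, M_3 = -201/14, M_4 = 0.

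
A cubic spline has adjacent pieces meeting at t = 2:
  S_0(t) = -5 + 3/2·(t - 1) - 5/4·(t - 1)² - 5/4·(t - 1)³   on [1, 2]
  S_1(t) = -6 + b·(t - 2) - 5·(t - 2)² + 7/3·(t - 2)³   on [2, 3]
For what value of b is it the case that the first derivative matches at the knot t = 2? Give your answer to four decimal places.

-4.7500

S_0'(t) = 3/2 - 5/2·(t - 1) - 15/4·(t - 1)², so S_0'(2) = -19/4. On the right, S_1'(2) = b, so b = -19/4.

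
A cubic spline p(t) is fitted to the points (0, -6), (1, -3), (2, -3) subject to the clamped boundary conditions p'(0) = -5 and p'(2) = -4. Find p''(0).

29

Put M_i = p'' at the i-th knot. Here h = (1, 1) and Δ = (3, 0), so the interior equations h_(i-1)·M_(i-1) + 2(h_(i-1)+h_i)·M_i + h_i·M_(i+1) = 6(Δ_i − Δ_(i-1)) read
  1·M_0 + 4·M_1 + 1·M_2 = 6(Δ_1 - Δ_0) = -18
Clamped end conditions give two more equations: 2h_0·M_0 + h_0·M_1 = 6(Δ_0 - p'(0)) = 48 and h_1·M_1 + 2h_1·M_2 = 6(p'(2) - Δ_1) = -24.
Solving: M_0 = 29, M_1 = -10, M_2 = -7.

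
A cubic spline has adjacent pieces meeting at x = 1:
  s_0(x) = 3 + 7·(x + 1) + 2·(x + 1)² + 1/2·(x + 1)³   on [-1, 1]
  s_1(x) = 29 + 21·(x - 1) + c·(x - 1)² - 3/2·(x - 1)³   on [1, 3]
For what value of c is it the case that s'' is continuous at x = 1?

5

s_0''(x) = 4 + 3·(x + 1), so s_0''(1) = 10. On the right, s_1''(1) = 2c, so c = 5.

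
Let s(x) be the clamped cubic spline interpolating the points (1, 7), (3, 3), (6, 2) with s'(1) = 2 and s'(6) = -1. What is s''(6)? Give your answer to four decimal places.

With M_i denoting the second derivative at x_i, h_i = 2, 3, and Δ_i = (y_(i+1) − y_i)/h_i = -2, -1/3:
  2·M_0 + 10·M_1 + 3·M_2 = 6(Δ_1 - Δ_0) = 10
Clamped end conditions give two more equations: 2h_0·M_0 + h_0·M_1 = 6(Δ_0 - s'(1)) = -24 and h_1·M_1 + 2h_1·M_2 = 6(s'(6) - Δ_1) = -4.
Hence M_0 = -38/5, M_1 = 16/5, M_2 = -34/15.

-2.2667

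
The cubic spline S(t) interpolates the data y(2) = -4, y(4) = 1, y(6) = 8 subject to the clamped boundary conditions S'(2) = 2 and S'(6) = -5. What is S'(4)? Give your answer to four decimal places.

Write m_i for S''(x_i). With h_i = 2, 2 and divided differences Δ_i = 5/2, 7/2, the continuity of S' gives the tridiagonal system
  2·m_0 + 8·m_1 + 2·m_2 = 6(Δ_1 - Δ_0) = 6
Clamped end conditions give two more equations: 2h_0·m_0 + h_0·m_1 = 6(Δ_0 - S'(2)) = 3 and h_1·m_1 + 2h_1·m_2 = 6(S'(6) - Δ_1) = -51.
Hence m_0 = -7/4, m_1 = 5, m_2 = -61/4.
On [4, 6], S'(t) = b_1 + 2c_1·(t - 4) + 3d_1·(t - 4)² with b_1 = Δ_1 - h_1(2m_1 + m_2)/6 = 21/4, c_1 = m_1/2 = 5/2, d_1 = (m_2 - m_1)/(6h_1) = -27/16. So S'(4) = 21/4.

5.2500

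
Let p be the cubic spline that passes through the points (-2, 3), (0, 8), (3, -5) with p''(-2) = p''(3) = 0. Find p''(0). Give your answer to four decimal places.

-4.1000

Let m_i = p''(x_i). Step sizes h_i = 2, 3; slopes of the chords Δ_i = (y_(i+1) - y_i)/h_i = 5/2, -13/3.
  2·m_0 + 10·m_1 + 3·m_2 = 6(Δ_1 - Δ_0) = -41
Natural end conditions: m_0 = m_2 = 0.
Solving: m_0 = 0, m_1 = -41/10, m_2 = 0.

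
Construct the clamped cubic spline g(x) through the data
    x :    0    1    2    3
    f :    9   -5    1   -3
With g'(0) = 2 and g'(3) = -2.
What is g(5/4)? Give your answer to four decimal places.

With σ_i denoting the second derivative at x_i, h_i = 1, 1, 1, and Δ_i = (y_(i+1) − y_i)/h_i = -14, 6, -4:
  1·σ_0 + 4·σ_1 + 1·σ_2 = 6(Δ_1 - Δ_0) = 120
  1·σ_1 + 4·σ_2 + 1·σ_3 = 6(Δ_2 - Δ_1) = -60
Clamped end conditions give two more equations: 2h_0·σ_0 + h_0·σ_1 = 6(Δ_0 - g'(0)) = -96 and h_2·σ_2 + 2h_2·σ_3 = 6(g'(3) - Δ_2) = 12.
Solving: σ_0 = -1156/15, σ_1 = 872/15, σ_2 = -532/15, σ_3 = 356/15.
On [1, 2], g(x) = -5 - 112/15·(x - 1) + 436/15·(x - 1)² - 78/5·(x - 1)³.
With (x - 1) = 1/4: g(5/4) = -847/160.

-5.2938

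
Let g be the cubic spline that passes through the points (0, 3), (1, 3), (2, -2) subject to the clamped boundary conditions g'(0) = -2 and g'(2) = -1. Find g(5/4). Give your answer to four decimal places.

Let M_i = g''(x_i). Step sizes h_i = 1, 1; slopes of the chords Δ_i = (y_(i+1) - y_i)/h_i = 0, -5.
  1·M_0 + 4·M_1 + 1·M_2 = 6(Δ_1 - Δ_0) = -30
Clamped end conditions give two more equations: 2h_0·M_0 + h_0·M_1 = 6(Δ_0 - g'(0)) = 12 and h_1·M_1 + 2h_1·M_2 = 6(g'(2) - Δ_1) = 24.
Solving: M_0 = 14, M_1 = -16, M_2 = 20.
On [1, 2], g(t) = 3 - 3·(t - 1) - 8·(t - 1)² + 6·(t - 1)³.
With (t - 1) = 1/4: g(5/4) = 59/32.

1.8438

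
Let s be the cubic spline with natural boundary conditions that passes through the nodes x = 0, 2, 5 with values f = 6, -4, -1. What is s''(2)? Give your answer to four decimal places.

Put M_i = s'' at the i-th knot. Here h = (2, 3) and Δ = (-5, 1), so the interior equations h_(i-1)·M_(i-1) + 2(h_(i-1)+h_i)·M_i + h_i·M_(i+1) = 6(Δ_i − Δ_(i-1)) read
  2·M_0 + 10·M_1 + 3·M_2 = 6(Δ_1 - Δ_0) = 36
Natural end conditions: M_0 = M_2 = 0.
Solving: M_0 = 0, M_1 = 18/5, M_2 = 0.

3.6000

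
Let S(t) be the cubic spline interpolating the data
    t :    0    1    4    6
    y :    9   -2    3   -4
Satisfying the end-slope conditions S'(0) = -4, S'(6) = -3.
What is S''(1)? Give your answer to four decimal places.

Let σ_i = S''(x_i). Step sizes h_i = 1, 3, 2; slopes of the chords Δ_i = (y_(i+1) - y_i)/h_i = -11, 5/3, -7/2.
  1·σ_0 + 8·σ_1 + 3·σ_2 = 6(Δ_1 - Δ_0) = 76
  3·σ_1 + 10·σ_2 + 2·σ_3 = 6(Δ_2 - Δ_1) = -31
Clamped end conditions give two more equations: 2h_0·σ_0 + h_0·σ_1 = 6(Δ_0 - S'(0)) = -42 and h_2·σ_2 + 2h_2·σ_3 = 6(S'(6) - Δ_2) = 3.
Forward elimination and back-substitution give σ_0 = -2285/78, σ_1 = 647/39, σ_2 = -713/78, σ_3 = 415/78.

16.5897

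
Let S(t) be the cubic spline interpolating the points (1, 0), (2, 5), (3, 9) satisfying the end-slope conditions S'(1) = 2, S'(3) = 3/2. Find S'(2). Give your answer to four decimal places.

Let M_i = S''(x_i). Step sizes h_i = 1, 1; slopes of the chords Δ_i = (y_(i+1) - y_i)/h_i = 5, 4.
  1·M_0 + 4·M_1 + 1·M_2 = 6(Δ_1 - Δ_0) = -6
Clamped end conditions give two more equations: 2h_0·M_0 + h_0·M_1 = 6(Δ_0 - S'(1)) = 18 and h_1·M_1 + 2h_1·M_2 = 6(S'(3) - Δ_1) = -15.
Solving the tridiagonal system: M_0 = 41/4, M_1 = -5/2, M_2 = -25/4.
On [2, 3], S'(t) = b_1 + 2c_1·(t - 2) + 3d_1·(t - 2)² with b_1 = Δ_1 - h_1(2M_1 + M_2)/6 = 47/8, c_1 = M_1/2 = -5/4, d_1 = (M_2 - M_1)/(6h_1) = -5/8. So S'(2) = 47/8.

5.8750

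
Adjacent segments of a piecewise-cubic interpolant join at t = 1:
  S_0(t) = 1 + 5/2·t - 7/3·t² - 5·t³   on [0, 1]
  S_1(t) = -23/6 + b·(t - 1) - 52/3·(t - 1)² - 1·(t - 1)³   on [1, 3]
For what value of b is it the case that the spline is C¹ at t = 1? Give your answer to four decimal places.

-17.1667

S_0'(t) = 5/2 - 14/3·t - 15·t², so S_0'(1) = -103/6. On the right, S_1'(1) = b, so b = -103/6.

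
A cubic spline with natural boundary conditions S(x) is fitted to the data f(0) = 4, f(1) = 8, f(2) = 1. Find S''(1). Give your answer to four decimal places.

-16.5000

Let σ_i = S''(x_i). Step sizes h_i = 1, 1; slopes of the chords Δ_i = (y_(i+1) - y_i)/h_i = 4, -7.
  1·σ_0 + 4·σ_1 + 1·σ_2 = 6(Δ_1 - Δ_0) = -66
Natural end conditions: σ_0 = σ_2 = 0.
Solving the tridiagonal system: σ_0 = 0, σ_1 = -33/2, σ_2 = 0.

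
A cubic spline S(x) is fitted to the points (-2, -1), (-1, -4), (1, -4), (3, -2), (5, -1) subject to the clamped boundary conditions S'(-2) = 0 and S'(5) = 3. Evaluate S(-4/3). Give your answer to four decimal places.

Let m_i = S''(x_i). Step sizes h_i = 1, 2, 2, 2; slopes of the chords Δ_i = (y_(i+1) - y_i)/h_i = -3, 0, 1, 1/2.
  1·m_0 + 6·m_1 + 2·m_2 = 6(Δ_1 - Δ_0) = 18
  2·m_1 + 8·m_2 + 2·m_3 = 6(Δ_2 - Δ_1) = 6
  2·m_2 + 8·m_3 + 2·m_4 = 6(Δ_3 - Δ_2) = -3
Clamped end conditions give two more equations: 2h_0·m_0 + h_0·m_1 = 6(Δ_0 - S'(-2)) = -18 and h_3·m_3 + 2h_3·m_4 = 6(S'(5) - Δ_3) = 15.
Hence m_0 = -987/86, m_1 = 213/43, m_2 = -21/172, m_3 = -63/43, m_4 = 771/172.
On [-2, -1], S(x) = -1 + 0·(x + 2) - 987/172·(x + 2)² + 471/172·(x + 2)³.
With (x + 2) = 2/3: S(-4/3) = -1060/387.

-2.7390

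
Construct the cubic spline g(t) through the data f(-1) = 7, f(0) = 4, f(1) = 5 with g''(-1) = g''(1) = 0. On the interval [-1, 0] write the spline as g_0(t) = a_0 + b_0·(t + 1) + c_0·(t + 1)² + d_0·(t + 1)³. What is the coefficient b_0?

-4

With M_i denoting the second derivative at x_i, h_i = 1, 1, and Δ_i = (y_(i+1) − y_i)/h_i = -3, 1:
  1·M_0 + 4·M_1 + 1·M_2 = 6(Δ_1 - Δ_0) = 24
Natural end conditions: M_0 = M_2 = 0.
Hence M_0 = 0, M_1 = 6, M_2 = 0.
On [-1, 0], with g_0(t) = a_0 + b_0·(t + 1) + c_0·(t + 1)² + d_0·(t + 1)³: c_0 = M_0/2 = 0, d_0 = (M_1 - M_0)/(6h_0) = 1, b_0 = Δ_0 - h_0(2M_0 + M_1)/6 = -4.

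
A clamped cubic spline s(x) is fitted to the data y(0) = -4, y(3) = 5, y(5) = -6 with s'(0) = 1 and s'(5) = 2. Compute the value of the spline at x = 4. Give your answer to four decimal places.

-1.9875

Write σ_i for s''(x_i). With h_i = 3, 2 and divided differences Δ_i = 3, -11/2, the continuity of s' gives the tridiagonal system
  3·σ_0 + 10·σ_1 + 2·σ_2 = 6(Δ_1 - Δ_0) = -51
Clamped end conditions give two more equations: 2h_0·σ_0 + h_0·σ_1 = 6(Δ_0 - s'(0)) = 12 and h_1·σ_1 + 2h_1·σ_2 = 6(s'(5) - Δ_1) = 45.
Hence σ_0 = 73/10, σ_1 = -53/5, σ_2 = 331/20.
On [3, 5], s(x) = 5 - 79/20·(x - 3) - 53/10·(x - 3)² + 181/80·(x - 3)³.
With (x - 3) = 1: s(4) = -159/80.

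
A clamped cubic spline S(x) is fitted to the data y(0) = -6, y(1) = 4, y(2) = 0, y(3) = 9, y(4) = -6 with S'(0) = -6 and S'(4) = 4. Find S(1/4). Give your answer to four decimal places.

With M_i denoting the second derivative at x_i, h_i = 1, 1, 1, 1, and Δ_i = (y_(i+1) − y_i)/h_i = 10, -4, 9, -15:
  1·M_0 + 4·M_1 + 1·M_2 = 6(Δ_1 - Δ_0) = -84
  1·M_1 + 4·M_2 + 1·M_3 = 6(Δ_2 - Δ_1) = 78
  1·M_2 + 4·M_3 + 1·M_4 = 6(Δ_3 - Δ_2) = -144
Clamped end conditions give two more equations: 2h_0·M_0 + h_0·M_1 = 6(Δ_0 - S'(0)) = 96 and h_3·M_3 + 2h_3·M_4 = 6(S'(4) - Δ_3) = 114.
Hence M_0 = 1037/14, M_1 = -365/7, M_2 = 101/2, M_3 = -503/7, M_4 = 1301/14.
On [0, 1], S(x) = -6 - 6·x + 1037/28·x² - 589/28·x³.
With x = 1/4: S(1/4) = -9881/1792.

-5.5140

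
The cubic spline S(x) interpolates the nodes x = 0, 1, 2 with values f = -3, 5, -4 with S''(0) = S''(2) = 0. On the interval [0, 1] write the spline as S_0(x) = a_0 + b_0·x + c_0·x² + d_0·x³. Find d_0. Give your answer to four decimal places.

With M_i denoting the second derivative at x_i, h_i = 1, 1, and Δ_i = (y_(i+1) − y_i)/h_i = 8, -9:
  1·M_0 + 4·M_1 + 1·M_2 = 6(Δ_1 - Δ_0) = -102
Natural end conditions: M_0 = M_2 = 0.
Solving the tridiagonal system: M_0 = 0, M_1 = -51/2, M_2 = 0.
On [0, 1], with S_0(x) = a_0 + b_0·x + c_0·x² + d_0·x³: c_0 = M_0/2 = 0, d_0 = (M_1 - M_0)/(6h_0) = -17/4, b_0 = Δ_0 - h_0(2M_0 + M_1)/6 = 49/4.

-4.2500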